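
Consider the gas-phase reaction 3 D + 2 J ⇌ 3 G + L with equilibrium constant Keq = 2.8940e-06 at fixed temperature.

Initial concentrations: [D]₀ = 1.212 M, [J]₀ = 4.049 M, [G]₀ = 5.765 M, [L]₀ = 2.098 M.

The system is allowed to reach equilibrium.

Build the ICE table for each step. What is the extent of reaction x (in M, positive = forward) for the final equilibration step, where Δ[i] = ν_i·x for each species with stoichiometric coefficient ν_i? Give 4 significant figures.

Q₀ = 13.77 vs Keq = 2.8940e-06 ⇒ Q>K, reverse
Step 1:
                    D           J           G           L
  Initial       1.212       4.049       5.765       2.098
  Change        5.259       3.506      -5.259      -1.753
  Equil         6.471       7.555      0.5062      0.3451
  solve Keq expr → x = -1.753; check Q = 2.8940e-06

x = -1.753 M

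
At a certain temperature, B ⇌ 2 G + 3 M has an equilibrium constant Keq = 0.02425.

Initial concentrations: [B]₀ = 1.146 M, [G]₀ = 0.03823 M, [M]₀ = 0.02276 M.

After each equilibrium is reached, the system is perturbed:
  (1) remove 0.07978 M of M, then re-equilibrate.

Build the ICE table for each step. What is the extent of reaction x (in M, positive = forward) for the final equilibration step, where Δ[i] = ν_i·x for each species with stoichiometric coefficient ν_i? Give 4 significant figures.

Q₀ = 1.5036e-08 vs Keq = 0.02425 ⇒ Q<K, forward
Step 1:
                   B          G          M
  Initial      1.146    0.03823    0.02276
  Change     -0.1732     0.3464     0.5195
  Equil       0.9728     0.3846     0.5423
  solve Keq expr → x = 0.1732; check Q = 0.02425
Then remove 0.07978 M of M.
Step 2:
                   B          G          M
  Initial     0.9728     0.3846     0.4625
  Change    -0.01617    0.03234     0.0485
  Equil       0.9567     0.4169      0.511
  solve Keq expr → x = 0.01617; check Q = 0.02425

x = 0.01617 M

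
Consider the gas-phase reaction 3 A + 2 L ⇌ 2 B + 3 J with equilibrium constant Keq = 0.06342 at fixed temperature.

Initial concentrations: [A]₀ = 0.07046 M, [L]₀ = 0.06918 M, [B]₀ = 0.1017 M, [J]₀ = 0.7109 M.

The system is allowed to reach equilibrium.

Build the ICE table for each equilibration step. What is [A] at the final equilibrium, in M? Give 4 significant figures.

Q₀ = 2220 vs Keq = 0.06342 ⇒ Q>K, reverse
Step 1:
                  A         L         B         J
  init      0.07046   0.06918    0.1017    0.7109
  Δ           0.139   0.09267  -0.09267    -0.139
  eq         0.2095    0.1618  0.009034    0.5719
  solve Keq expr → x = -0.04633; check Q = 0.06342

[A]_eq = 0.2095 M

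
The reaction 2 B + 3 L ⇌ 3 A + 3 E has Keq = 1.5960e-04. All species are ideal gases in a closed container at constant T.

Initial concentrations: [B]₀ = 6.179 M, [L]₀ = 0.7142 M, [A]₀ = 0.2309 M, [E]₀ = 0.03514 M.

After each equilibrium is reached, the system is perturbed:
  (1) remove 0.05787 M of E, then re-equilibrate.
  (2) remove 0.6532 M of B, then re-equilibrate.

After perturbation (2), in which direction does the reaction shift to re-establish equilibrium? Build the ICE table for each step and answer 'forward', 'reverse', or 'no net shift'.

Q₀ = 3.8404e-08 vs Keq = 1.5960e-04 ⇒ Q<K, forward
Step 1:
                   B          L          A          E
  I            6.179     0.7142     0.2309    0.03514
  C          -0.1264    -0.1896     0.1896     0.1896
  E            6.053     0.5246     0.4205     0.2247
  solve Keq expr → x = 0.0632; check Q = 1.5960e-04
Then remove 0.05787 M of E.
Step 2:
                   B          L          A          E
  I            6.053     0.5246     0.4205     0.1669
  C         -0.02017   -0.03025    0.03025    0.03025
  E            6.032     0.4943     0.4508     0.1971
  solve Keq expr → x = 0.01008; check Q = 1.5960e-04
Then remove 0.6532 M of B.
Step 3:
                   B          L          A          E
  I            5.379     0.4943     0.4508     0.1971
  C         0.005358   0.008037  -0.008037  -0.008037
  E            5.385     0.5024     0.4427     0.1891
  solve Keq expr → x = -0.002679; check Q = 1.5960e-04

Direction: reverse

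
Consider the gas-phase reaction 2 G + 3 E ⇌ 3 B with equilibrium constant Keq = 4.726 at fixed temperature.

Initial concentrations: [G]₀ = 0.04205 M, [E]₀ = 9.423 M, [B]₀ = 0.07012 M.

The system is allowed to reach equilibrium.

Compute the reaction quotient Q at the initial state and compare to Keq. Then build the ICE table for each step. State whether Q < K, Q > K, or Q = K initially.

Q₀ = 2.3304e-04 vs Keq = 4.726 ⇒ Q<K, forward
Step 1:
                  G         E         B
  Initial   0.04205     9.423   0.07012
  Change   -0.04128  -0.06192   0.06192
  Equil   7.7058e-04     9.361     0.132
  solve Keq expr → x = 0.02064; check Q = 4.726

Q₀ = 2.3304e-04; Q < K (proceeds forward)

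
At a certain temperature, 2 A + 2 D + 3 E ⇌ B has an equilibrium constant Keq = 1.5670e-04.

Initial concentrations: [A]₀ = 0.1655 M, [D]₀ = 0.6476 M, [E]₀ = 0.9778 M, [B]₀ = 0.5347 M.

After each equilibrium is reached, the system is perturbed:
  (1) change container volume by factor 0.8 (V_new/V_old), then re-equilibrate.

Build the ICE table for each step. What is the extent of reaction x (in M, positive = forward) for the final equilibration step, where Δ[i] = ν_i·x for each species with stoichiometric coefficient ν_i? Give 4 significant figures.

x = 0.02855 M

Q₀ = 49.79 vs Keq = 1.5670e-04 ⇒ Q>K, reverse
Step 1:
                   A          D          E          B
  init        0.1655     0.6476     0.9778     0.5347
  Δ            1.047      1.047      1.571    -0.5237
  eq           1.213      1.695      2.549    0.01097
  solve Keq expr → x = -0.5237; check Q = 1.5670e-04
Then change container volume by factor 0.8 (V_new/V_old).
Step 2:
                   A          D          E          B
  init         1.516      2.119      3.186    0.01371
  Δ         -0.05711   -0.05711   -0.08566    0.02855
  eq           1.459      2.062      3.101    0.04227
  solve Keq expr → x = 0.02855; check Q = 1.5670e-04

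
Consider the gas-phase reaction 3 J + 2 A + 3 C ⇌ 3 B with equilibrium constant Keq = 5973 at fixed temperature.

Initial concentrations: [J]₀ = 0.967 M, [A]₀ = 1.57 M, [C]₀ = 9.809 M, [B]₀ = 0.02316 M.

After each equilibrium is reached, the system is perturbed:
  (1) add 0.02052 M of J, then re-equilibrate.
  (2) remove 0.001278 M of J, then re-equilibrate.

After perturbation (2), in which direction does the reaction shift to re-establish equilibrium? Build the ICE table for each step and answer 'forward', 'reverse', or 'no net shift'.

Q₀ = 5.9056e-09 vs Keq = 5973 ⇒ Q<K, forward
Step 1:
                  J         A         C         B
  I           0.967      1.57     9.809   0.02316
  C         -0.9606   -0.6404   -0.9606    0.9606
  E        0.006433    0.9296     8.848    0.9837
  solve Keq expr → x = 0.3202; check Q = 5973
Then add 0.02052 M of J.
Step 2:
                  J         A         C         B
  I         0.02695    0.9296     8.848    0.9837
  C        -0.02031  -0.01354  -0.02031   0.02031
  E        0.006645    0.9161     8.828     1.004
  solve Keq expr → x = 0.006769; check Q = 5973
Then remove 0.001278 M of J.
Step 3:
                  J         A         C         B
  I        0.005367    0.9161     8.828     1.004
  C        0.001265 8.4307e-04  0.001265 -0.001265
  E        0.006632    0.9169     8.829     1.003
  solve Keq expr → x = -4.2154e-04; check Q = 5973

Direction: reverse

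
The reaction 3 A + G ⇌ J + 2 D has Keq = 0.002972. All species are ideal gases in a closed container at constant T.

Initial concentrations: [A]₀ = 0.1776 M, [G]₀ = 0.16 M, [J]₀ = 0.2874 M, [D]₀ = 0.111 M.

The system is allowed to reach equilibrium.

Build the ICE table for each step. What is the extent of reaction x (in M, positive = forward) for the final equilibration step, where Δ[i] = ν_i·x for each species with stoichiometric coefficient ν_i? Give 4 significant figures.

Q₀ = 3.951 vs Keq = 0.002972 ⇒ Q>K, reverse
Step 1:
                    A           G           J           D
  I            0.1776        0.16      0.2874       0.111
  C            0.1519     0.05064    -0.05064     -0.1013
  E            0.3295      0.2106      0.2368    0.009726
  solve Keq expr → x = -0.05064; check Q = 0.002972

x = -0.05064 M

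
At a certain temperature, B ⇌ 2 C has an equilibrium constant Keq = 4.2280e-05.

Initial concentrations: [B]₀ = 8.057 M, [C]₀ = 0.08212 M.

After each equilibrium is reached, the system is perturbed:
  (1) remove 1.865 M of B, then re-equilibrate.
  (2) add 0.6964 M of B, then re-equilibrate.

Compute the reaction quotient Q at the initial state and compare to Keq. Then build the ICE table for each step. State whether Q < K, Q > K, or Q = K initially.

Q₀ = 8.3700e-04 vs Keq = 4.2280e-05 ⇒ Q>K, reverse
Step 1:
                   B          C
  I            8.057    0.08212
  C          0.03181   -0.06363
  E            8.089    0.01849
  solve Keq expr → x = -0.03181; check Q = 4.2280e-05
Then remove 1.865 M of B.
Step 2:
                   B          C
  I            6.224    0.01849
  C         0.001135   -0.00227
  E            6.225    0.01622
  solve Keq expr → x = -0.001135; check Q = 4.2280e-05
Then add 0.6964 M of B.
Step 3:
                   B          C
  I            6.921    0.01622
  C       -4.4143e-04 8.8286e-04
  E            6.921    0.01711
  solve Keq expr → x = 4.4143e-04; check Q = 4.2280e-05

Q₀ = 8.3700e-04; Q > K (proceeds reverse)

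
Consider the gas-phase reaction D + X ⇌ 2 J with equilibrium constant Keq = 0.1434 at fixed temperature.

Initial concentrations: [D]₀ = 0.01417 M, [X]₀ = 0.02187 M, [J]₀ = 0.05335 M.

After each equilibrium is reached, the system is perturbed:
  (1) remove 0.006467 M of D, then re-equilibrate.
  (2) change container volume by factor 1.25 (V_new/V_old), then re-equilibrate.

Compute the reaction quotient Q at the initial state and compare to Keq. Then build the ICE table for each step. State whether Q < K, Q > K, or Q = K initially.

Q₀ = 9.184; Q > K (proceeds reverse)

Q₀ = 9.184 vs Keq = 0.1434 ⇒ Q>K, reverse
Step 1:
                    D           X           J
  I           0.01417     0.02187     0.05335
  C           0.01959     0.01959    -0.03918
  E           0.03376     0.04146     0.01417
  solve Keq expr → x = -0.01959; check Q = 0.1434
Then remove 0.006467 M of D.
Step 2:
                    D           X           J
  I           0.02729     0.04146     0.01417
  C        5.9870e-04  5.9870e-04   -0.001197
  E           0.02789     0.04206     0.01297
  solve Keq expr → x = -5.9870e-04; check Q = 0.1434
Then change container volume by factor 1.25 (V_new/V_old).
Step 3:
                    D           X           J
  I           0.02231     0.03365     0.01038
  C                 0           0           0
  E           0.02231     0.03365     0.01038
  solve Keq expr → x = 0; check Q = 0.1434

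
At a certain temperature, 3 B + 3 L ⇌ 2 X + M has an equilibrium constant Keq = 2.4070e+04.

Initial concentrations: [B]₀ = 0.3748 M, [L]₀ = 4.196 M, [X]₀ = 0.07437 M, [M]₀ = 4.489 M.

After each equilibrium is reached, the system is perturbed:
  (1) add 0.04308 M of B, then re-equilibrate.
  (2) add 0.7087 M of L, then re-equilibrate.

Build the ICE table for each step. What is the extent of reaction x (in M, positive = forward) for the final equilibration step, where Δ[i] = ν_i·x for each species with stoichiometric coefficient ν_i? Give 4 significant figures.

x = 3.9257e-04 M

Q₀ = 0.006383 vs Keq = 2.4070e+04 ⇒ Q<K, forward
Step 1:
                  B         L         X         M
  Initial    0.3748     4.196   0.07437     4.489
  Change    -0.3678   -0.3678    0.2452    0.1226
  Equil    0.007038     3.828    0.3195     4.612
  solve Keq expr → x = 0.1226; check Q = 2.4070e+04
Then add 0.04308 M of B.
Step 2:
                  B         L         X         M
  Initial   0.05012     3.828    0.3195     4.612
  Change   -0.04258  -0.04258   0.02839   0.01419
  Equil    0.007541     3.786    0.3479     4.626
  solve Keq expr → x = 0.01419; check Q = 2.4070e+04
Then add 0.7087 M of L.
Step 3:
                  B         L         X         M
  Initial  0.007541     4.494    0.3479     4.626
  Change  -0.001178 -0.001178 7.8513e-04 3.9257e-04
  Equil    0.006363     4.493    0.3487     4.626
  solve Keq expr → x = 3.9257e-04; check Q = 2.4070e+04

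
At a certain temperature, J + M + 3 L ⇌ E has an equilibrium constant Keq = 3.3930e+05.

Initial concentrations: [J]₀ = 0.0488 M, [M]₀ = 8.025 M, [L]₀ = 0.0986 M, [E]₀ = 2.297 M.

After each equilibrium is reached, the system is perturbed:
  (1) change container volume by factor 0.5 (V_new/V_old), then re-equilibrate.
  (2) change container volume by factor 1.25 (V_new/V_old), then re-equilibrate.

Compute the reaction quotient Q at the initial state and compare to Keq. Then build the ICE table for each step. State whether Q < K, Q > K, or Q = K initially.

Q₀ = 6119; Q < K (proceeds forward)

Q₀ = 6119 vs Keq = 3.3930e+05 ⇒ Q<K, forward
Step 1:
                   J          M          L          E
  Initial     0.0488      8.025     0.0986      2.297
  Change    -0.02226   -0.02226   -0.06679    0.02226
  Equil      0.02654      8.003    0.03181      2.319
  solve Keq expr → x = 0.02226; check Q = 3.3930e+05
Then change container volume by factor 0.5 (V_new/V_old).
Step 2:
                   J          M          L          E
  Initial    0.05307      16.01    0.06362      4.639
  Change    -0.01203   -0.01203   -0.03608    0.01203
  Equil      0.04105      15.99    0.02754      4.651
  solve Keq expr → x = 0.01203; check Q = 3.3930e+05
Then change container volume by factor 1.25 (V_new/V_old).
Step 3:
                   J          M          L          E
  Initial    0.03284      12.79    0.02203       3.72
  Change    0.002319   0.002319   0.006958  -0.002319
  Equil      0.03516       12.8    0.02899      3.718
  solve Keq expr → x = -0.002319; check Q = 3.3930e+05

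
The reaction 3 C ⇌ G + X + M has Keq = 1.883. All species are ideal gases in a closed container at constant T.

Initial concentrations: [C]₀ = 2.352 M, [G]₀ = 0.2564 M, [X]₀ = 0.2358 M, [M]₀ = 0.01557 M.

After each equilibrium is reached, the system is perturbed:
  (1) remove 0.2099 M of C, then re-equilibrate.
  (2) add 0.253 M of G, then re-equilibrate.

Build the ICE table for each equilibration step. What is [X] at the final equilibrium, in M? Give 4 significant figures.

Q₀ = 7.2350e-05 vs Keq = 1.883 ⇒ Q<K, forward
Step 1:
                    C           G           X           M
  Initial       2.352      0.2564      0.2358     0.01557
  Change        -1.75      0.5832      0.5832      0.5832
  Equil        0.6024      0.8396       0.819      0.5988
  solve Keq expr → x = 0.5832; check Q = 1.883
Then remove 0.2099 M of C.
Step 2:
                    C           G           X           M
  Initial      0.3925      0.8396       0.819      0.5988
  Change       0.1648    -0.05494    -0.05494    -0.05494
  Equil        0.5574      0.7846       0.764      0.5438
  solve Keq expr → x = -0.05494; check Q = 1.883
Then add 0.253 M of G.
Step 3:
                    C           G           X           M
  Initial      0.5574       1.038       0.764      0.5438
  Change      0.04253    -0.01418    -0.01418    -0.01418
  Equil        0.5999       1.023      0.7499      0.5296
  solve Keq expr → x = -0.01418; check Q = 1.883

[X]_eq = 0.7499 M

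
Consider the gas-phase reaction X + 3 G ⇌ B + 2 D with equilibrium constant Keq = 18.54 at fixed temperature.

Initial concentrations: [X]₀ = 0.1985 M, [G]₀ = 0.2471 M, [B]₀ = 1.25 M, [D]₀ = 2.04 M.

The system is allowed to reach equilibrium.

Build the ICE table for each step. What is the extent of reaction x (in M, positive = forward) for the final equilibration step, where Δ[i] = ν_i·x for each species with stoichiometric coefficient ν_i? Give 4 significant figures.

Q₀ = 1737 vs Keq = 18.54 ⇒ Q>K, reverse
Step 1:
                  X         G         B         D
  Initial    0.1985    0.2471      1.25      2.04
  Change     0.1729    0.5187   -0.1729   -0.3458
  Equil      0.3714    0.7658     1.077     1.694
  solve Keq expr → x = -0.1729; check Q = 18.54

x = -0.1729 M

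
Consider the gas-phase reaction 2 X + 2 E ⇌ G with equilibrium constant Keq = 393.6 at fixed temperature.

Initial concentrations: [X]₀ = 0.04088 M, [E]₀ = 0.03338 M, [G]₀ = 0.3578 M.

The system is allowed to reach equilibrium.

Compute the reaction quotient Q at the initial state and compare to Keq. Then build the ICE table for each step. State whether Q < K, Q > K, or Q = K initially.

Q₀ = 1.9215e+05 vs Keq = 393.6 ⇒ Q>K, reverse
Step 1:
                  X         E         G
  Initial   0.04088   0.03338    0.3578
  Change     0.1282    0.1282   -0.0641
  Equil      0.1691    0.1616    0.2937
  solve Keq expr → x = -0.0641; check Q = 393.6

Q₀ = 1.9215e+05; Q > K (proceeds reverse)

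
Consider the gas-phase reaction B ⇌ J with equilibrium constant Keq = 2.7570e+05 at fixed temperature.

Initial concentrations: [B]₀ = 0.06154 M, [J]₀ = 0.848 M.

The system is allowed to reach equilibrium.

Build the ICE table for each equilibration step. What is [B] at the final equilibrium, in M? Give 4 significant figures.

Q₀ = 13.78 vs Keq = 2.7570e+05 ⇒ Q<K, forward
Step 1:
                   B          J
  I          0.06154      0.848
  C         -0.06154    0.06154
  E       3.2990e-06     0.9095
  solve Keq expr → x = 0.06154; check Q = 2.7570e+05

[B]_eq = 3.2990e-06 M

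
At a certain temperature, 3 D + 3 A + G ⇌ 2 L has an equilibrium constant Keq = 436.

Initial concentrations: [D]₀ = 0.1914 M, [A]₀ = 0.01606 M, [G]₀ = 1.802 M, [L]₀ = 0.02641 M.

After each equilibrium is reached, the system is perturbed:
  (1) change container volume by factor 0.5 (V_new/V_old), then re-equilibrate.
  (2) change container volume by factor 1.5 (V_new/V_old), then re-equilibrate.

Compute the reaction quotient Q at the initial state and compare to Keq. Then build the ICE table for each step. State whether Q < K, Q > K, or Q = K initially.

Q₀ = 1.3327e+04 vs Keq = 436 ⇒ Q>K, reverse
Step 1:
                   D          A          G          L
  init        0.1914    0.01606      1.802    0.02641
  Δ          0.01635    0.01635    0.00545    -0.0109
  eq          0.2078    0.03241      1.807    0.01551
  solve Keq expr → x = -0.00545; check Q = 436
Then change container volume by factor 0.5 (V_new/V_old).
Step 2:
                   D          A          G          L
  init        0.4155    0.06482      3.615    0.03102
  Δ         -0.03306   -0.03306   -0.01102    0.02204
  eq          0.3824    0.03176      3.604    0.05306
  solve Keq expr → x = 0.01102; check Q = 436
Then change container volume by factor 1.5 (V_new/V_old).
Step 3:
                   D          A          G          L
  init         0.255    0.02117      2.403    0.03537
  Δ          0.01219    0.01219   0.004062  -0.008124
  eq          0.2671    0.03336      2.407    0.02725
  solve Keq expr → x = -0.004062; check Q = 436

Q₀ = 1.3327e+04; Q > K (proceeds reverse)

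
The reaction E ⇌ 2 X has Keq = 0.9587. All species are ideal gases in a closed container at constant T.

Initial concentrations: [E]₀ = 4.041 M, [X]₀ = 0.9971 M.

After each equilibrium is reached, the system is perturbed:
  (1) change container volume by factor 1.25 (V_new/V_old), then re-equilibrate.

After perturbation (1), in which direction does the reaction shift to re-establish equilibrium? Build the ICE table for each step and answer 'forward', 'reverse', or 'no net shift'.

Direction: forward

Q₀ = 0.246 vs Keq = 0.9587 ⇒ Q<K, forward
Step 1:
                    E           X
  init          4.041      0.9971
  Δ           -0.4316      0.8631
  eq            3.609        1.86
  solve Keq expr → x = 0.4316; check Q = 0.9587
Then change container volume by factor 1.25 (V_new/V_old).
Step 2:
                    E           X
  init          2.888       1.488
  Δ           -0.0767      0.1534
  eq            2.811       1.642
  solve Keq expr → x = 0.0767; check Q = 0.9587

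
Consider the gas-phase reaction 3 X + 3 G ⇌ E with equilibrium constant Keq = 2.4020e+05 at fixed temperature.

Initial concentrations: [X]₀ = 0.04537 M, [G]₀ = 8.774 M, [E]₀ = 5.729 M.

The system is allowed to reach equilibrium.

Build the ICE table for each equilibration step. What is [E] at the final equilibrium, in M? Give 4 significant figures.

Q₀ = 90.82 vs Keq = 2.4020e+05 ⇒ Q<K, forward
Step 1:
                  X         G         E
  Initial   0.04537     8.774     5.729
  Change   -0.04207  -0.04207   0.01402
  Equil    0.003299     8.732     5.743
  solve Keq expr → x = 0.01402; check Q = 2.4020e+05

[E]_eq = 5.743 M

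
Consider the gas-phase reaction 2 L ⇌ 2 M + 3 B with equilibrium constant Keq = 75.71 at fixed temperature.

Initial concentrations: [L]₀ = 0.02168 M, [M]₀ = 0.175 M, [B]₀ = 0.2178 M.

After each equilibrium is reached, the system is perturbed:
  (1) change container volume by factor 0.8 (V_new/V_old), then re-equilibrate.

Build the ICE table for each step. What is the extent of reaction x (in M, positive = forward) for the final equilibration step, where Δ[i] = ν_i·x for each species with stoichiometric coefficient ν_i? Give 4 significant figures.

x = -6.4195e-04 M

Q₀ = 0.6732 vs Keq = 75.71 ⇒ Q<K, forward
Step 1:
                    L           M           B
  Initial     0.02168       0.175      0.2178
  Change     -0.01896     0.01896     0.02843
  Equil      0.002724       0.194      0.2462
  solve Keq expr → x = 0.009478; check Q = 75.71
Then change container volume by factor 0.8 (V_new/V_old).
Step 2:
                    L           M           B
  Initial    0.003405      0.2424      0.3078
  Change     0.001284   -0.001284   -0.001926
  Equil      0.004688      0.2412      0.3059
  solve Keq expr → x = -6.4195e-04; check Q = 75.71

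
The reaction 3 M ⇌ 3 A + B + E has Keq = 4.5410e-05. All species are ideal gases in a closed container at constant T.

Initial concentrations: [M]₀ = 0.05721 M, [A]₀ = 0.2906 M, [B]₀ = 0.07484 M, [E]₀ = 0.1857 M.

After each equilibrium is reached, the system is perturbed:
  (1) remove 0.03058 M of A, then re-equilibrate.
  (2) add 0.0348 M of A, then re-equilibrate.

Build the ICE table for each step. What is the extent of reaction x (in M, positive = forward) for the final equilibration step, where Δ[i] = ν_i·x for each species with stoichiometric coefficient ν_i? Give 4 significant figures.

x = -0.004993 M

Q₀ = 1.821 vs Keq = 4.5410e-05 ⇒ Q>K, reverse
Step 1:
                  M         A         B         E
  Initial   0.05721    0.2906   0.07484    0.1857
  Change     0.1992   -0.1992  -0.06642  -0.06642
  Equil      0.2565   0.09135  0.008424    0.1193
  solve Keq expr → x = -0.06642; check Q = 4.5410e-05
Then remove 0.03058 M of A.
Step 2:
                  M         A         B         E
  Initial    0.2565   0.06077  0.008424    0.1193
  Change   -0.01342   0.01342  0.004474  0.004474
  Equil       0.243   0.07419    0.0129    0.1238
  solve Keq expr → x = 0.004474; check Q = 4.5410e-05
Then add 0.0348 M of A.
Step 3:
                  M         A         B         E
  Initial     0.243     0.109    0.0129    0.1238
  Change    0.01498  -0.01498 -0.004993 -0.004993
  Equil       0.258   0.09401  0.007904    0.1188
  solve Keq expr → x = -0.004993; check Q = 4.5410e-05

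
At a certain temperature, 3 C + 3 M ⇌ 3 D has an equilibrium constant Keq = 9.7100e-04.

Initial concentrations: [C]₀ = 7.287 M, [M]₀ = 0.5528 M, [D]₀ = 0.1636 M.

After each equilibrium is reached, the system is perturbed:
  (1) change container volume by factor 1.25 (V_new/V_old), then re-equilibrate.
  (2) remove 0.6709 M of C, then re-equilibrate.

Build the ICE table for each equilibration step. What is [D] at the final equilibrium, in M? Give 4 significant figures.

Q₀ = 6.6988e-05 vs Keq = 9.7100e-04 ⇒ Q<K, forward
Step 1:
                  C         M         D
  init        7.287    0.5528    0.1636
  Δ         -0.1335   -0.1335    0.1335
  eq          7.154    0.4193    0.2971
  solve Keq expr → x = 0.04448; check Q = 9.7100e-04
Then change container volume by factor 1.25 (V_new/V_old).
Step 2:
                  C         M         D
  init        5.723    0.3355    0.2376
  Δ         0.02965   0.02965  -0.02965
  eq          5.752    0.3651     0.208
  solve Keq expr → x = -0.009884; check Q = 9.7100e-04
Then remove 0.6709 M of C.
Step 3:
                  C         M         D
  init        5.082    0.3651     0.208
  Δ         0.01574   0.01574  -0.01574
  eq          5.097    0.3809    0.1922
  solve Keq expr → x = -0.005247; check Q = 9.7100e-04

[D]_eq = 0.1922 M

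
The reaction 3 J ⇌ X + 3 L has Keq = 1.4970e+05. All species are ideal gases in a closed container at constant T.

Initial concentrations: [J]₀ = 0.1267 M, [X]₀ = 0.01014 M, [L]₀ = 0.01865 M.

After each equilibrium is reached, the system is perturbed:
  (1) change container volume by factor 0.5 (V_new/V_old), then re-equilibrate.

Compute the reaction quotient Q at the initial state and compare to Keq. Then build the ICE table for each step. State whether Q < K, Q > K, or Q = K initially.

Q₀ = 3.2340e-05 vs Keq = 1.4970e+05 ⇒ Q<K, forward
Step 1:
                   J          X          L
  Initial     0.1267    0.01014    0.01865
  Change     -0.1257     0.0419     0.1257
  Equil     0.001015    0.05204     0.1443
  solve Keq expr → x = 0.0419; check Q = 1.4970e+05
Then change container volume by factor 0.5 (V_new/V_old).
Step 2:
                   J          X          L
  Initial    0.00203     0.1041     0.2887
  Change  5.2151e-04 -1.7384e-04 -5.2151e-04
  Equil     0.002551     0.1039     0.2881
  solve Keq expr → x = -1.7384e-04; check Q = 1.4970e+05

Q₀ = 3.2340e-05; Q < K (proceeds forward)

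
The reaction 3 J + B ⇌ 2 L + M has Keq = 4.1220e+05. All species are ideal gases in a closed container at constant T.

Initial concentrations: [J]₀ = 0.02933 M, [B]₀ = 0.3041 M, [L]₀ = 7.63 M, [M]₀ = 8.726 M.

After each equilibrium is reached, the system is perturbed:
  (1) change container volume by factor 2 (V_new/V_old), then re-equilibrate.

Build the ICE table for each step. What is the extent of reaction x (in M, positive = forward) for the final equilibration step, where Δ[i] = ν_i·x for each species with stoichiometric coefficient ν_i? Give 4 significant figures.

x = -0.006115 M

Q₀ = 6.6208e+07 vs Keq = 4.1220e+05 ⇒ Q>K, reverse
Step 1:
                  J         B         L         M
  init      0.02933    0.3041      7.63     8.726
  Δ          0.1222   0.04074  -0.08149  -0.04074
  eq         0.1516    0.3448     7.549     8.685
  solve Keq expr → x = -0.04074; check Q = 4.1220e+05
Then change container volume by factor 2 (V_new/V_old).
Step 2:
                  J         B         L         M
  init      0.07578    0.1724     3.774     4.343
  Δ         0.01835  0.006115  -0.01223 -0.006115
  eq        0.09413    0.1785     3.762     4.337
  solve Keq expr → x = -0.006115; check Q = 4.1220e+05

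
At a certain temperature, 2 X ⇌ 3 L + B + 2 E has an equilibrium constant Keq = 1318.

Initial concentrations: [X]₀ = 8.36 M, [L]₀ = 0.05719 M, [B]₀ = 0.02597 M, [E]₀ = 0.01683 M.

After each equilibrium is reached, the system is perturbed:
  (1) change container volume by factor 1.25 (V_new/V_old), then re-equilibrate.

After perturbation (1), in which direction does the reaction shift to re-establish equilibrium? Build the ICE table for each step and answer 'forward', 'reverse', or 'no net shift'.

Direction: forward

Q₀ = 1.9687e-11 vs Keq = 1318 ⇒ Q<K, forward
Step 1:
                  X         L         B         E
  init         8.36   0.05719   0.02597   0.01683
  Δ           -4.66      6.99      2.33      4.66
  eq            3.7     7.048     2.356     4.677
  solve Keq expr → x = 2.33; check Q = 1318
Then change container volume by factor 1.25 (V_new/V_old).
Step 2:
                  X         L         B         E
  init         2.96     5.638     1.885     3.742
  Δ         -0.3977    0.5965    0.1988    0.3977
  eq          2.562     6.235     2.084     4.139
  solve Keq expr → x = 0.1988; check Q = 1318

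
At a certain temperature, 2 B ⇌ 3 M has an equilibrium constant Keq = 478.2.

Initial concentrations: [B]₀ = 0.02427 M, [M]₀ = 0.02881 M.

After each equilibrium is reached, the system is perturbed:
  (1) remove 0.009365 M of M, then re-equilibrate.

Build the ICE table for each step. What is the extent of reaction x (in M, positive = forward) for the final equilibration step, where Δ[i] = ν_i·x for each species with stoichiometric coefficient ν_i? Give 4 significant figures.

x = 7.6432e-05 M

Q₀ = 0.0406 vs Keq = 478.2 ⇒ Q<K, forward
Step 1:
                  B         M
  Initial   0.02427   0.02881
  Change   -0.02353   0.03529
  Equil   7.4216e-04    0.0641
  solve Keq expr → x = 0.01176; check Q = 478.2
Then remove 0.009365 M of M.
Step 2:
                  B         M
  Initial 7.4216e-04   0.05474
  Change  -1.5286e-04 2.2930e-04
  Equil   5.8930e-04   0.05497
  solve Keq expr → x = 7.6432e-05; check Q = 478.2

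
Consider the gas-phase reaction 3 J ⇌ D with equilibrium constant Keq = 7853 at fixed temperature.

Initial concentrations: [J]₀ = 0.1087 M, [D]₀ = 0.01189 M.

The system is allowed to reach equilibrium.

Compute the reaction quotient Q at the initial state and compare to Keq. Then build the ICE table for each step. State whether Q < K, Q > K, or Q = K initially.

Q₀ = 9.257 vs Keq = 7853 ⇒ Q<K, forward
Step 1:
                  J         D
  I          0.1087   0.01189
  C        -0.09117   0.03039
  E         0.01753   0.04228
  solve Keq expr → x = 0.03039; check Q = 7853

Q₀ = 9.257; Q < K (proceeds forward)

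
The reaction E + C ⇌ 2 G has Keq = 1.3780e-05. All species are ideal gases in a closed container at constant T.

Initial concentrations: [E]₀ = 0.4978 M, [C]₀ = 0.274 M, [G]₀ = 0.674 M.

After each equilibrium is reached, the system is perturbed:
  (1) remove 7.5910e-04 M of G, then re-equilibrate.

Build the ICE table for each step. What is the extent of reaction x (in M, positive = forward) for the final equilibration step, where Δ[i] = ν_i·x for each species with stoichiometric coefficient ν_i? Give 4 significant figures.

Q₀ = 3.331 vs Keq = 1.3780e-05 ⇒ Q>K, reverse
Step 1:
                  E         C         G
  init       0.4978     0.274     0.674
  Δ          0.3357    0.3357   -0.6714
  eq         0.8335    0.6097  0.002646
  solve Keq expr → x = -0.3357; check Q = 1.3780e-05
Then remove 7.5910e-04 M of G.
Step 2:
                  E         C         G
  init       0.8335    0.6097  0.001887
  Δ       -3.7884e-04 -3.7884e-04 7.5768e-04
  eq         0.8331    0.6093  0.002645
  solve Keq expr → x = 3.7884e-04; check Q = 1.3780e-05

x = 3.7884e-04 M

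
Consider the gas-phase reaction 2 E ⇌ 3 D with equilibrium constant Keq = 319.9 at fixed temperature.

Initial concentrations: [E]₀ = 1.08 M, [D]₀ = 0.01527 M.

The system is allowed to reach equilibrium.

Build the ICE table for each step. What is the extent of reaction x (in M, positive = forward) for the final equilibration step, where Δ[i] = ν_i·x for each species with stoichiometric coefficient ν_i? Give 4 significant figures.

x = 0.4895 M

Q₀ = 3.0526e-06 vs Keq = 319.9 ⇒ Q<K, forward
Step 1:
                   E          D
  init          1.08    0.01527
  Δ           -0.979      1.468
  eq           0.101      1.484
  solve Keq expr → x = 0.4895; check Q = 319.9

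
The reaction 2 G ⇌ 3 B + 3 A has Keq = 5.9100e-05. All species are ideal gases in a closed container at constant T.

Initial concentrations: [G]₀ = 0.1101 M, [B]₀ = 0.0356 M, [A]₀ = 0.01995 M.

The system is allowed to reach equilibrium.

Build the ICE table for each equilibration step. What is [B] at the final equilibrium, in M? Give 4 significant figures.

[B]_eq = 0.09079 M

Q₀ = 2.9553e-08 vs Keq = 5.9100e-05 ⇒ Q<K, forward
Step 1:
                  G         B         A
  init       0.1101    0.0356   0.01995
  Δ         -0.0368   0.05519   0.05519
  eq         0.0733   0.09079   0.07514
  solve Keq expr → x = 0.0184; check Q = 5.9100e-05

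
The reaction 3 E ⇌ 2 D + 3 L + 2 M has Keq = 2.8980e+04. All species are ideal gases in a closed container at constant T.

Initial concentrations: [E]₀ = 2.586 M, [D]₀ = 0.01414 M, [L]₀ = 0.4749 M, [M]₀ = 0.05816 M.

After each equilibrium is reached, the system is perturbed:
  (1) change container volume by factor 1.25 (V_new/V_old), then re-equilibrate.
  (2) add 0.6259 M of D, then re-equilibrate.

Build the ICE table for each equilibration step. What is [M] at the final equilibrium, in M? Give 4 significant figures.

Q₀ = 4.1886e-09 vs Keq = 2.8980e+04 ⇒ Q<K, forward
Step 1:
                    E           D           L           M
  init          2.586     0.01414      0.4749     0.05816
  Δ            -2.405       1.603       2.405       1.603
  eq           0.1812       1.617        2.88       1.661
  solve Keq expr → x = 0.8016; check Q = 2.8980e+04
Then change container volume by factor 1.25 (V_new/V_old).
Step 2:
                    E           D           L           M
  init          0.145       1.294       2.304       1.329
  Δ          -0.03328     0.02219     0.03328     0.02219
  eq           0.1117       1.316       2.337       1.351
  solve Keq expr → x = 0.01109; check Q = 2.8980e+04
Then add 0.6259 M of D.
Step 3:
                    E           D           L           M
  init         0.1117       1.942       2.337       1.351
  Δ           0.02897    -0.01931    -0.02897    -0.01931
  eq           0.1407       1.923       2.308       1.332
  solve Keq expr → x = -0.009657; check Q = 2.8980e+04

[M]_eq = 1.332 M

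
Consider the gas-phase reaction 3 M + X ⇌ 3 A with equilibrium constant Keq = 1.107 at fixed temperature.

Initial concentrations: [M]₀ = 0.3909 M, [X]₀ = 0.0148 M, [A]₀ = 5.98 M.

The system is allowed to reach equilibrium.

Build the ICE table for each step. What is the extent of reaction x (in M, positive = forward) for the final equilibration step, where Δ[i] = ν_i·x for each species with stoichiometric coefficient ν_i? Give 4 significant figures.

Q₀ = 2.4190e+05 vs Keq = 1.107 ⇒ Q>K, reverse
Step 1:
                    M           X           A
  init         0.3909      0.0148        5.98
  Δ             2.774      0.9246      -2.774
  eq            3.165      0.9394       3.206
  solve Keq expr → x = -0.9246; check Q = 1.107

x = -0.9246 M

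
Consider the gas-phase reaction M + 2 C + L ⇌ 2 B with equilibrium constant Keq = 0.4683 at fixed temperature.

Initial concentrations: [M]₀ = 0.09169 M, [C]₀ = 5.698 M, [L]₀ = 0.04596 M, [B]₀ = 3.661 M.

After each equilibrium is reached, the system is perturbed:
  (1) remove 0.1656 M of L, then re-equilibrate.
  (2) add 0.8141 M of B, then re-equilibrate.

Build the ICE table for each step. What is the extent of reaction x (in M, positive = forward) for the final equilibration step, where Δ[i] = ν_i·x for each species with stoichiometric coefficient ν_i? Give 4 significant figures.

Q₀ = 97.96 vs Keq = 0.4683 ⇒ Q>K, reverse
Step 1:
                  M         C         L         B
  I         0.09169     5.698   0.04596     3.661
  C          0.5076     1.015    0.5076    -1.015
  E          0.5993     6.713    0.5535     2.646
  solve Keq expr → x = -0.5076; check Q = 0.4683
Then remove 0.1656 M of L.
Step 2:
                  M         C         L         B
  I          0.5993     6.713    0.3879     2.646
  C         0.05797    0.1159   0.05797   -0.1159
  E          0.6572     6.829    0.4459      2.53
  solve Keq expr → x = -0.05797; check Q = 0.4683
Then add 0.8141 M of B.
Step 3:
                  M         C         L         B
  I          0.6572     6.829    0.4459     3.344
  C          0.1066    0.2132    0.1066   -0.2132
  E          0.7638     7.042    0.5525     3.131
  solve Keq expr → x = -0.1066; check Q = 0.4683

x = -0.1066 M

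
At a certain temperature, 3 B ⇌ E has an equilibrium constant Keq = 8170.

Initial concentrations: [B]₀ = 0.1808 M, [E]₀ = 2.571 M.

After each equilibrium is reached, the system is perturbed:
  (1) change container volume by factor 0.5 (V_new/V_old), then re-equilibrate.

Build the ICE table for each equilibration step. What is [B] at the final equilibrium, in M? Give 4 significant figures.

[B]_eq = 0.0862 M

Q₀ = 435 vs Keq = 8170 ⇒ Q<K, forward
Step 1:
                   B          E
  I           0.1808      2.571
  C          -0.1125    0.03748
  E          0.06835      2.608
  solve Keq expr → x = 0.03748; check Q = 8170
Then change container volume by factor 0.5 (V_new/V_old).
Step 2:
                   B          E
  I           0.1367      5.217
  C         -0.05049    0.01683
  E           0.0862      5.234
  solve Keq expr → x = 0.01683; check Q = 8170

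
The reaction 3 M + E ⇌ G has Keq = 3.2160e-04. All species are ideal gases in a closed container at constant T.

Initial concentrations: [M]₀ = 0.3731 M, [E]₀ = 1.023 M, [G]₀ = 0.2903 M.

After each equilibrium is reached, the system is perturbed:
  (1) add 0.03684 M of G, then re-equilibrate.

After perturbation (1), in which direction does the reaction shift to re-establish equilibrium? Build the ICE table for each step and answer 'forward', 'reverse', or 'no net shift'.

Direction: reverse

Q₀ = 5.464 vs Keq = 3.2160e-04 ⇒ Q>K, reverse
Step 1:
                  M         E         G
  Initial    0.3731     1.023    0.2903
  Change     0.8685    0.2895   -0.2895
  Equil       1.242     1.312 8.0785e-04
  solve Keq expr → x = -0.2895; check Q = 3.2160e-04
Then add 0.03684 M of G.
Step 2:
                  M         E         G
  Initial     1.242     1.312   0.03765
  Change     0.1097   0.03658  -0.03658
  Equil       1.351     1.349  0.001071
  solve Keq expr → x = -0.03658; check Q = 3.2160e-04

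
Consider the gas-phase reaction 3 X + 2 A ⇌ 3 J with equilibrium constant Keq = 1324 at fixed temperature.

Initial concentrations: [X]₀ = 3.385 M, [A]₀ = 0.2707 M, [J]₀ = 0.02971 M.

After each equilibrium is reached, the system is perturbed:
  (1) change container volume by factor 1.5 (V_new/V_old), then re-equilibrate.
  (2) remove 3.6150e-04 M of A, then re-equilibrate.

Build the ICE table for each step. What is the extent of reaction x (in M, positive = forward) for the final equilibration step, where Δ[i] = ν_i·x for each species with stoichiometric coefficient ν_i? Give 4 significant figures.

Q₀ = 9.2269e-06 vs Keq = 1324 ⇒ Q<K, forward
Step 1:
                  X         A         J
  init        3.385    0.2707   0.02971
  Δ         -0.4038   -0.2692    0.4038
  eq          2.981  0.001524    0.4335
  solve Keq expr → x = 0.1346; check Q = 1324
Then change container volume by factor 1.5 (V_new/V_old).
Step 2:
                  X         A         J
  init        1.987  0.001016     0.289
  Δ       7.5166e-04 5.0111e-04 -7.5166e-04
  eq          1.988  0.001517    0.2882
  solve Keq expr → x = -2.5055e-04; check Q = 1324
Then remove 3.6150e-04 M of A.
Step 3:
                  X         A         J
  init        1.988  0.001155    0.2882
  Δ       5.3500e-04 3.5667e-04 -5.3500e-04
  eq          1.989  0.001512    0.2877
  solve Keq expr → x = -1.7833e-04; check Q = 1324

x = -1.7833e-04 M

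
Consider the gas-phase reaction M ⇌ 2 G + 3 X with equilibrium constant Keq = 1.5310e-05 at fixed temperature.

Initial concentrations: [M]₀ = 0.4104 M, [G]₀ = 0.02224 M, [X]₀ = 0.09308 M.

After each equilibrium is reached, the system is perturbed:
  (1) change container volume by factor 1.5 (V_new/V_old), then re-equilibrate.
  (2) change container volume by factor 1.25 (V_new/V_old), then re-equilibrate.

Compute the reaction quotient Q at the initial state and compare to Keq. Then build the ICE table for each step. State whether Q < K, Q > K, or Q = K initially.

Q₀ = 9.7192e-07 vs Keq = 1.5310e-05 ⇒ Q<K, forward
Step 1:
                    M           G           X
  init         0.4104     0.02224     0.09308
  Δ          -0.01383     0.02767      0.0415
  eq           0.3966     0.04991      0.1346
  solve Keq expr → x = 0.01383; check Q = 1.5310e-05
Then change container volume by factor 1.5 (V_new/V_old).
Step 2:
                    M           G           X
  init         0.2644     0.03327     0.08972
  Δ         -0.008582     0.01716     0.02575
  eq           0.2558     0.05044      0.1155
  solve Keq expr → x = 0.008582; check Q = 1.5310e-05
Then change container volume by factor 1.25 (V_new/V_old).
Step 3:
                    M           G           X
  init         0.2046     0.04035     0.09237
  Δ         -0.004843    0.009687     0.01453
  eq           0.1998     0.05004      0.1069
  solve Keq expr → x = 0.004843; check Q = 1.5310e-05

Q₀ = 9.7192e-07; Q < K (proceeds forward)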